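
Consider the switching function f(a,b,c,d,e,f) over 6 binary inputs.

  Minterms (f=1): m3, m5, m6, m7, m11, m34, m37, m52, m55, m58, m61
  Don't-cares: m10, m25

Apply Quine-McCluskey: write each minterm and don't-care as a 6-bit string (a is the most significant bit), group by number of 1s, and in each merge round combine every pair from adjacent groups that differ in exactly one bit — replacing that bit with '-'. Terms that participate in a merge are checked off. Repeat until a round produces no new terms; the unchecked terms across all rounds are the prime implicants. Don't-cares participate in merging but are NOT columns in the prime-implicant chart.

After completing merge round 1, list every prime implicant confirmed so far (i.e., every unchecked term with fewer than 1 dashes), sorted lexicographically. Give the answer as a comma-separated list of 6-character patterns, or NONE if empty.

011001, 100010, 110100, 110111, 111010, 111101

size-2^0 implicants → 000011(✓)  000101(✓)  000110(✓)  000111(✓)  001010(✓)  001011(✓)  011001  100010  100101(✓)  110100  110111  111010  111101
size-2^1 implicants → -00101  00-011  000-11  0001-1  00011-  00101-
Unchecked terms (primes): -00101, 00-011, 000-11, 0001-1, 00011-, 00101-, 011001, 100010, 110100, 110111, 111010, 111101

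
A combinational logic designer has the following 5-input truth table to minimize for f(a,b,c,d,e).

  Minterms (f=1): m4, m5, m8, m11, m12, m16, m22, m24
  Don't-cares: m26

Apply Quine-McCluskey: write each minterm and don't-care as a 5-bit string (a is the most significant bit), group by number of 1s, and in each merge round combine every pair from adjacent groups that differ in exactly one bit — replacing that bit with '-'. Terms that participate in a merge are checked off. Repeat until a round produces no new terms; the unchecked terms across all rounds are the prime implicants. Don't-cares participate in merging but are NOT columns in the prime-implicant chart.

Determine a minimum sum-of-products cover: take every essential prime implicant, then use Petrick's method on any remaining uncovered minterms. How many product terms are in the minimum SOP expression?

size-2^0 implicants → 00100(✓)  00101(✓)  01000(✓)  01011  01100(✓)  10000(✓)  10110  11000(✓)  11010(✓)
size-2^1 implicants → -1000  0-100  0010-  01-00  1-000  110-0
Unchecked terms (primes): -1000, 0-100, 0010-, 01-00, 01011, 1-000, 10110, 110-0
Minterm coverage:
  m4 ⊆ 0-100,0010-
  m5 ⊆ 0010- [E]
  m8 ⊆ -1000,01-00
  m11 ⊆ 01011 [E]
  m12 ⊆ 0-100,01-00
  m16 ⊆ 1-000 [E]
  m22 ⊆ 10110 [E]
  m24 ⊆ -1000,1-000,110-0
E = {0010-, 01011, 1-000, 10110}
Petrick residual → 01-00
Cover = a'b'cd' + a'bd'e' + a'bc'de + ac'd'e' + ab'cde'  |cover|=5

5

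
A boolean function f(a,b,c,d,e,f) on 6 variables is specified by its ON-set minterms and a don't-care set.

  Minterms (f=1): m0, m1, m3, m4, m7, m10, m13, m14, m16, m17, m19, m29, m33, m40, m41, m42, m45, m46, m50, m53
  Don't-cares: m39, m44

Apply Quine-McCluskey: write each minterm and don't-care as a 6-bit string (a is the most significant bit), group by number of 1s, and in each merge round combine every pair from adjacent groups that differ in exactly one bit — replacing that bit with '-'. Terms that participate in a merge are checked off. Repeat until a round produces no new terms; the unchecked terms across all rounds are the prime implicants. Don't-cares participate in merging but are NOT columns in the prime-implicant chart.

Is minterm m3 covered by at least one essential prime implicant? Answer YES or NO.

YES

[col 0] 000000*, 000001*, 000011*, 000100*, 000111*, 001010*, 001101*, 001110*, 010000*, 010001*, 010011*, 011101*, 100001*, 100111*, 101000*, 101001*, 101010*, 101100*, 101101*, 101110*, 110010, 110101
[col 1] -00001, -00111, -01010*, -01101, -01110*, 0-0000*, 0-0001*, 0-0011*, 0-1101, 000-00, 000-11, 0000-1*, 00000-*, 001-10*, 0100-1*, 01000-*, 10-001, 101-00*, 101-01*, 101-10*, 1010-0*, 10100-*, 1011-0*, 10110-*
[col 2] -01-10, 0-00-1, 0-000-, 101--0, 101-0-
Prime implicants: -00001, -00111, -01-10, -01101, 0-00-1, 0-000-, 0-1101, 000-00, 000-11, 10-001, 101--0, 101-0-, 110010, 110101
PI chart (minterm → PIs covering it):
  0 | 0-000-,000-00
  1 | -00001,0-00-1,0-000-
  3 | 0-00-1,000-11
  4 | 000-00  (sole → essential)
  7 | -00111,000-11
  10 | -01-10  (sole → essential)
  13 | -01101,0-1101
  14 | -01-10  (sole → essential)
  16 | 0-000-  (sole → essential)
  17 | 0-00-1,0-000-
  19 | 0-00-1  (sole → essential)
  29 | 0-1101  (sole → essential)
  33 | -00001,10-001
  40 | 101--0,101-0-
  41 | 10-001,101-0-
  42 | -01-10,101--0
  45 | -01101,101-0-
  46 | -01-10,101--0
  50 | 110010  (sole → essential)
  53 | 110101  (sole → essential)
Essential prime implicants: -01-10, 0-00-1, 0-000-, 0-1101, 000-00, 110010, 110101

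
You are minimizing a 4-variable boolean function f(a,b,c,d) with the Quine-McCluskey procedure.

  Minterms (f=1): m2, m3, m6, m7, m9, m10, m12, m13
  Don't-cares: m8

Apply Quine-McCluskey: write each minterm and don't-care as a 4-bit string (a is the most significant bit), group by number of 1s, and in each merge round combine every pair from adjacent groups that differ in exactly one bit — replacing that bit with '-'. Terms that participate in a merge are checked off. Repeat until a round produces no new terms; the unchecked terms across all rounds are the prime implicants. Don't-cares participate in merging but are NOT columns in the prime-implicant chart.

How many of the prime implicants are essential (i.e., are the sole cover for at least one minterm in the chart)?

Round 0: 0010✓ 0011✓ 0110✓ 0111✓ 1000✓ 1001✓ 1010✓ 1100✓ 1101✓
Round 1: -010 0-10✓ 0-11✓ 001-✓ 011-✓ 1-00✓ 1-01✓ 10-0 100-✓ 110-✓
Round 2: 0-1- 1-0-
PIs = {-010, 0-1-, 1-0-, 10-0}
Coverage chart:
  m2: -010,0-1-
  m3: 0-1- ←essential
  m6: 0-1- ←essential
  m7: 0-1- ←essential
  m9: 1-0- ←essential
  m10: -010,10-0
  m12: 1-0- ←essential
  m13: 1-0- ←essential
Essential: 0-1-, 1-0-

2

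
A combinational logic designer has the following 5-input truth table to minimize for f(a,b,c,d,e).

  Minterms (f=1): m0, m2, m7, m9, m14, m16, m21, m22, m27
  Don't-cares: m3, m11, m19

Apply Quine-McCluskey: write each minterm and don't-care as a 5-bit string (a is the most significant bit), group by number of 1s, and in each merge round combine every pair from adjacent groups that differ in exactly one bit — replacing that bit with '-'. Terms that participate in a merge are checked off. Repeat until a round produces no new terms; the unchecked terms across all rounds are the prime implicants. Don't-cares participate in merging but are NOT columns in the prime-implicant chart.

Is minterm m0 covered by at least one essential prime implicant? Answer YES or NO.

size-2^0 implicants → 00000(✓)  00010(✓)  00011(✓)  00111(✓)  01001(✓)  01011(✓)  01110  10000(✓)  10011(✓)  10101  10110  11011(✓)
size-2^1 implicants → -0000  -0011(✓)  -1011(✓)  0-011(✓)  00-11  000-0  0001-  010-1  1-011(✓)
size-2^2 implicants → --011
Unchecked terms (primes): --011, -0000, 00-11, 000-0, 0001-, 010-1, 01110, 10101, 10110
Minterm coverage:
  m0 ⊆ -0000,000-0
  m2 ⊆ 000-0,0001-
  m7 ⊆ 00-11 [E]
  m9 ⊆ 010-1 [E]
  m14 ⊆ 01110 [E]
  m16 ⊆ -0000 [E]
  m21 ⊆ 10101 [E]
  m22 ⊆ 10110 [E]
  m27 ⊆ --011 [E]
E = {--011, -0000, 00-11, 010-1, 01110, 10101, 10110}

YES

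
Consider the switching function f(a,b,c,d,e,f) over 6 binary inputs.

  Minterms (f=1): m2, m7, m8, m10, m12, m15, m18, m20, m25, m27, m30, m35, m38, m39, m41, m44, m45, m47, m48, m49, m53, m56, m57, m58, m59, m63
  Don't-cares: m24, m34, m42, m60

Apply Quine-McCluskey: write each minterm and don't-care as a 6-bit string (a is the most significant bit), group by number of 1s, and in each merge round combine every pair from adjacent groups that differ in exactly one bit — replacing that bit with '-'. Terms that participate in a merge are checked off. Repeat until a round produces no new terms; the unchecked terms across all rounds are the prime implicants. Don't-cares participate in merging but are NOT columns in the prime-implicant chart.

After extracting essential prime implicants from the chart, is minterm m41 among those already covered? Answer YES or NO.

Round 0: 000010✓ 000111✓ 001000✓ 001010✓ 001100✓ 001111✓ 010010✓ 010100 011000✓ 011001✓ 011011✓ 011110 100010✓ 100011✓ 100110✓ 100111✓ 101001✓ 101010✓ 101100✓ 101101✓ 101111✓ 110000✓ 110001✓ 110101✓ 111000✓ 111001✓ 111010✓ 111011✓ 111100✓ 111111✓
Round 1: -00010✓ -00111✓ -01010✓ -01100 -01111✓ -11000✓ -11001✓ -11011✓ 0-0010 0-1000 00-010✓ 00-111✓ 001-00 0010-0 0110-1✓ 01100-✓ 1-1001 1-1010 1-1100 1-1111 10-010✓ 10-111✓ 100-10✓ 100-11✓ 10001-✓ 10011-✓ 101-01 1011-1 10110- 11-000✓ 11-001✓ 110-01 11000-✓ 111-00 111-11 1110-0✓ 1110-1✓ 11100-✓ 11101-✓
Round 2: -0-010 -0-111 -110-1 -1100- 100-1- 11-00- 1110--
PIs = {-0-010, -0-111, -01100, -110-1, -1100-, 0-0010, 0-1000, 001-00, 0010-0, 010100, 011110, 1-1001, 1-1010, 1-1100, 1-1111, 100-1-, 101-01, 1011-1, 10110-, 11-00-, 110-01, 111-00, 111-11, 1110--}
Coverage chart:
  m2: -0-010,0-0010
  m7: -0-111 ←essential
  m8: 0-1000,001-00,0010-0
  m10: -0-010,0010-0
  m12: -01100,001-00
  m15: -0-111 ←essential
  m18: 0-0010 ←essential
  m20: 010100 ←essential
  m25: -110-1,-1100-
  m27: -110-1 ←essential
  m30: 011110 ←essential
  m35: 100-1- ←essential
  m38: 100-1- ←essential
  m39: -0-111,100-1-
  m41: 1-1001,101-01
  m44: -01100,1-1100,10110-
  m45: 101-01,1011-1,10110-
  m47: -0-111,1-1111,1011-1
  m48: 11-00- ←essential
  m49: 11-00-,110-01
  m53: 110-01 ←essential
  m56: -1100-,11-00-,111-00,1110--
  m57: -110-1,-1100-,1-1001,11-00-,1110--
  m58: 1-1010,1110--
  m59: -110-1,111-11,1110--
  m63: 1-1111,111-11
Essential: -0-111, -110-1, 0-0010, 010100, 011110, 100-1-, 11-00-, 110-01

NO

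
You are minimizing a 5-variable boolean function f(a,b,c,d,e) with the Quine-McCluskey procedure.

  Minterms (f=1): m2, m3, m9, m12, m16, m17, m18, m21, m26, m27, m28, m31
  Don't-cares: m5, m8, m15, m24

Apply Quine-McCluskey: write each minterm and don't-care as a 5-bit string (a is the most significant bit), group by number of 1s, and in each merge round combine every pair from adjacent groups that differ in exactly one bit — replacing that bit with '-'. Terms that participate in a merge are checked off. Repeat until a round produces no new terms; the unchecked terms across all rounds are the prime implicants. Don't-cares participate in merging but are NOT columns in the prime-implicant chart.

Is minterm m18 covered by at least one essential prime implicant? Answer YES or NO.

NO

[col 0] 00010*, 00011*, 00101*, 01000*, 01001*, 01100*, 01111*, 10000*, 10001*, 10010*, 10101*, 11000*, 11010*, 11011*, 11100*, 11111*
[col 1] -0010, -0101, -1000*, -1100*, -1111, 0001-, 01-00*, 0100-, 1-000*, 1-010*, 10-01, 100-0*, 1000-, 11-00*, 11-11, 110-0*, 1101-
[col 2] -1-00, 1-0-0
Prime implicants: -0010, -0101, -1-00, -1111, 0001-, 0100-, 1-0-0, 10-01, 1000-, 11-11, 1101-
PI chart (minterm → PIs covering it):
  2 | -0010,0001-
  3 | 0001-  (sole → essential)
  9 | 0100-  (sole → essential)
  12 | -1-00  (sole → essential)
  16 | 1-0-0,1000-
  17 | 10-01,1000-
  18 | -0010,1-0-0
  21 | -0101,10-01
  26 | 1-0-0,1101-
  27 | 11-11,1101-
  28 | -1-00  (sole → essential)
  31 | -1111,11-11
Essential prime implicants: -1-00, 0001-, 0100-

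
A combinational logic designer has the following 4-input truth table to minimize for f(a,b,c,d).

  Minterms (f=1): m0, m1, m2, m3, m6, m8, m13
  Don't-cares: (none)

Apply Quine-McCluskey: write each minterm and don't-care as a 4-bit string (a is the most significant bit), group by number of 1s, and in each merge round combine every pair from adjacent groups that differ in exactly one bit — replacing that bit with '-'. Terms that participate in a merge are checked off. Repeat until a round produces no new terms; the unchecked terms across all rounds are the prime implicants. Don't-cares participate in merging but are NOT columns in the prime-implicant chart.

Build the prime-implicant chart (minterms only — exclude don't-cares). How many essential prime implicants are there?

size-2^0 implicants → 0000(✓)  0001(✓)  0010(✓)  0011(✓)  0110(✓)  1000(✓)  1101
size-2^1 implicants → -000  0-10  00-0(✓)  00-1(✓)  000-(✓)  001-(✓)
size-2^2 implicants → 00--
Unchecked terms (primes): -000, 0-10, 00--, 1101
Minterm coverage:
  m0 ⊆ -000,00--
  m1 ⊆ 00-- [E]
  m2 ⊆ 0-10,00--
  m3 ⊆ 00-- [E]
  m6 ⊆ 0-10 [E]
  m8 ⊆ -000 [E]
  m13 ⊆ 1101 [E]
E = {-000, 0-10, 00--, 1101}

4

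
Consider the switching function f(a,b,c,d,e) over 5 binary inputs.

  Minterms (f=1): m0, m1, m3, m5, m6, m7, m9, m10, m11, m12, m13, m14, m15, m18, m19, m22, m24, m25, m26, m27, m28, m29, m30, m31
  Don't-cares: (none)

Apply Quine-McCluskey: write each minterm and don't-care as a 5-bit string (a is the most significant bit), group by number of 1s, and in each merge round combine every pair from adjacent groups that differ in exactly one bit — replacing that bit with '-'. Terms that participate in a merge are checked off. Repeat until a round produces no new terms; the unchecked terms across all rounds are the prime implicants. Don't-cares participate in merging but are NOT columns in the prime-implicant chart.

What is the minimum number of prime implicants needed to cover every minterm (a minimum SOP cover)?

[col 0] 00000*, 00001*, 00011*, 00101*, 00110*, 00111*, 01001*, 01010*, 01011*, 01100*, 01101*, 01110*, 01111*, 10010*, 10011*, 10110*, 11000*, 11001*, 11010*, 11011*, 11100*, 11101*, 11110*, 11111*
[col 1] -0011*, -0110*, -1001*, -1010*, -1011*, -1100*, -1101*, -1110*, -1111*, 0-001*, 0-011*, 0-101*, 0-110*, 0-111*, 00-01*, 00-11*, 000-1*, 0000-, 001-1*, 0011-*, 01-01*, 01-10*, 01-11*, 010-1*, 0101-*, 011-0*, 011-1*, 0110-*, 0111-*, 1-010*, 1-011*, 1-110*, 10-10*, 1001-*, 11-00*, 11-01*, 11-10*, 11-11*, 110-0*, 110-1*, 1100-*, 1101-*, 111-0*, 111-1*, 1110-*, 1111-*
[col 2] --011, --110, -1-01*, -1-10*, -1-11*, -10-1*, -101-*, -11-0*, -11-1*, -110-*, -111-*, 0--01*, 0--11*, 0-0-1*, 0-1-1*, 0-11-, 00--1*, 01--1*, 01-1-*, 011--*, 1--10, 1-01-, 11--0*, 11--1*, 11-0-*, 11-1-*, 110--*, 111--*
[col 3] -1--1, -1-1-, -11--, 0---1, 11---
Prime implicants: --011, --110, -1--1, -1-1-, -11--, 0---1, 0-11-, 0000-, 1--10, 1-01-, 11---
PI chart (minterm → PIs covering it):
  0 | 0000-  (sole → essential)
  1 | 0---1,0000-
  3 | --011,0---1
  5 | 0---1  (sole → essential)
  6 | --110,0-11-
  7 | 0---1,0-11-
  9 | -1--1,0---1
  10 | -1-1-  (sole → essential)
  11 | --011,-1--1,-1-1-,0---1
  12 | -11--  (sole → essential)
  13 | -1--1,-11--,0---1
  14 | --110,-1-1-,-11--,0-11-
  15 | -1--1,-1-1-,-11--,0---1,0-11-
  18 | 1--10,1-01-
  19 | --011,1-01-
  22 | --110,1--10
  24 | 11---  (sole → essential)
  25 | -1--1,11---
  26 | -1-1-,1--10,1-01-,11---
  27 | --011,-1--1,-1-1-,1-01-,11---
  28 | -11--,11---
  29 | -1--1,-11--,11---
  30 | --110,-1-1-,-11--,1--10,11---
  31 | -1--1,-1-1-,-11--,11---
Essential prime implicants: -1-1-, -11--, 0---1, 0000-, 11---
Petrick residual → --110, 1-01-
Minimum SOP uses 7 PIs: cde' + bd + bc + a'e + a'b'c'd' + ac'd + ab

7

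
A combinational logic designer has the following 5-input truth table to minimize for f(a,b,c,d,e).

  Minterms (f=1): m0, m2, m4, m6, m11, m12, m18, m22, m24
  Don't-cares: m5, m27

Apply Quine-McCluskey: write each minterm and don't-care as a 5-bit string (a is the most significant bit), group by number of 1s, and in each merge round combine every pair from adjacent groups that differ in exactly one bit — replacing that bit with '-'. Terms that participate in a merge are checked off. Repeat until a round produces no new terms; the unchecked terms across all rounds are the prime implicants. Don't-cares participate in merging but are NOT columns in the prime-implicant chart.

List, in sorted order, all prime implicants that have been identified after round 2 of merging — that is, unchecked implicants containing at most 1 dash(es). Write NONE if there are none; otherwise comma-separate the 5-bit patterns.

size-2^0 implicants → 00000(✓)  00010(✓)  00100(✓)  00101(✓)  00110(✓)  01011(✓)  01100(✓)  10010(✓)  10110(✓)  11000  11011(✓)
size-2^1 implicants → -0010(✓)  -0110(✓)  -1011  0-100  00-00(✓)  00-10(✓)  000-0(✓)  001-0(✓)  0010-  10-10(✓)
size-2^2 implicants → -0-10  00--0
Unchecked terms (primes): -0-10, -1011, 0-100, 00--0, 0010-, 11000

-1011, 0-100, 0010-, 11000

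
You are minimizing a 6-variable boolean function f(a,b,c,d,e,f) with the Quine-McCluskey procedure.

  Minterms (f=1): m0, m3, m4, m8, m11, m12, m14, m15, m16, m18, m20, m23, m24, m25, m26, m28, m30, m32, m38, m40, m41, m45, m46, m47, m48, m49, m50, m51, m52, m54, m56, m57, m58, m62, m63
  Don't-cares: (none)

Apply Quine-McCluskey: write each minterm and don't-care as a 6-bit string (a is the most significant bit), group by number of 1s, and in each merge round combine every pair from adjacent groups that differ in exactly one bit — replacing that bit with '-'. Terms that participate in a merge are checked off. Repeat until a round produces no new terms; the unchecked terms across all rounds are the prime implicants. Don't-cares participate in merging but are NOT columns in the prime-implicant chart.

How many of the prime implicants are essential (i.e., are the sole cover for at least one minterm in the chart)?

[col 0] 000000*, 000011*, 000100*, 001000*, 001011*, 001100*, 001110*, 001111*, 010000*, 010010*, 010100*, 010111, 011000*, 011001*, 011010*, 011100*, 011110*, 100000*, 100110*, 101000*, 101001*, 101101*, 101110*, 101111*, 110000*, 110001*, 110010*, 110011*, 110100*, 110110*, 111000*, 111001*, 111010*, 111110*, 111111*
[col 1] -00000*, -01000*, -01110*, -01111*, -10000*, -10010*, -10100*, -11000*, -11001*, -11010*, -11110*, 0-0000*, 0-0100*, 0-1000*, 0-1100*, 0-1110*, 00-000*, 00-011, 00-100*, 000-00*, 001-00*, 001-11, 0011-0*, 00111-*, 01-000*, 01-010*, 01-100*, 010-00*, 0100-0*, 011-00*, 011-10*, 0110-0*, 01100-*, 0111-0*, 1-0000*, 1-0110*, 1-1000*, 1-1001*, 1-1110*, 1-1111*, 10-000*, 10-110*, 101-01, 10100-*, 1011-1, 10111-*, 11-000*, 11-001*, 11-010*, 11-110*, 110-00*, 110-10*, 1100-0*, 1100-1*, 11000-*, 11001-*, 1101-0*, 111-10*, 1110-0*, 11100-*, 11111-*
[col 2] --0000*, --1000*, --1110, -0-000*, -0111-, -1-000*, -1-010*, -10-00, -100-0*, -11-10, -110-0*, -1100-, 0--000*, 0--100*, 0-0-00*, 0-1-00*, 0-11-0, 00--00*, 01--00*, 01-0-0*, 011--0, 1--000*, 1--110, 1-100-, 1-111-, 11--10, 11-0-0*, 11-00-, 110--0, 1100--
[col 3] ---000, -1-0-0, 0---00
Prime implicants: ---000, --1110, -0111-, -1-0-0, -10-00, -11-10, -1100-, 0---00, 0-11-0, 00-011, 001-11, 010111, 011--0, 1--110, 1-100-, 1-111-, 101-01, 1011-1, 11--10, 11-00-, 110--0, 1100--
PI chart (minterm → PIs covering it):
  0 | ---000,0---00
  3 | 00-011  (sole → essential)
  4 | 0---00  (sole → essential)
  8 | ---000,0---00
  11 | 00-011,001-11
  12 | 0---00,0-11-0
  14 | --1110,-0111-,0-11-0
  15 | -0111-,001-11
  16 | ---000,-1-0-0,-10-00,0---00
  18 | -1-0-0  (sole → essential)
  20 | -10-00,0---00
  23 | 010111  (sole → essential)
  24 | ---000,-1-0-0,-1100-,0---00,011--0
  25 | -1100-  (sole → essential)
  26 | -1-0-0,-11-10,011--0
  28 | 0---00,0-11-0,011--0
  30 | --1110,-11-10,0-11-0,011--0
  32 | ---000  (sole → essential)
  38 | 1--110  (sole → essential)
  40 | ---000,1-100-
  41 | 1-100-,101-01
  45 | 101-01,1011-1
  46 | --1110,-0111-,1--110,1-111-
  47 | -0111-,1-111-,1011-1
  48 | ---000,-1-0-0,-10-00,11-00-,110--0,1100--
  49 | 11-00-,1100--
  50 | -1-0-0,11--10,110--0,1100--
  51 | 1100--  (sole → essential)
  52 | -10-00,110--0
  54 | 1--110,11--10,110--0
  56 | ---000,-1-0-0,-1100-,1-100-,11-00-
  57 | -1100-,1-100-,11-00-
  58 | -1-0-0,-11-10,11--10
  62 | --1110,-11-10,1--110,1-111-,11--10
  63 | 1-111-  (sole → essential)
Essential prime implicants: ---000, -1-0-0, -1100-, 0---00, 00-011, 010111, 1--110, 1-111-, 1100--

9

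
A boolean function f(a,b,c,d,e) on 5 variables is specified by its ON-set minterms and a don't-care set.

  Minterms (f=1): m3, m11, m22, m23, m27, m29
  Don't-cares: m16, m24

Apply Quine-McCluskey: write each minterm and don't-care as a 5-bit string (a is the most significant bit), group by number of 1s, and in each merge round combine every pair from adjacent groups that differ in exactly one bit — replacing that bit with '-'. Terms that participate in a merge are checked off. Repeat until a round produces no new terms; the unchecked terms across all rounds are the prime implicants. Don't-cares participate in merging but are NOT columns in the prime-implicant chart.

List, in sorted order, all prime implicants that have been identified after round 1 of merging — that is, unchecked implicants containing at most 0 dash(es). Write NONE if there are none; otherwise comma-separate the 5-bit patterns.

11101

Round 0: 00011✓ 01011✓ 10000✓ 10110✓ 10111✓ 11000✓ 11011✓ 11101
Round 1: -1011 0-011 1-000 1011-
PIs = {-1011, 0-011, 1-000, 1011-, 11101}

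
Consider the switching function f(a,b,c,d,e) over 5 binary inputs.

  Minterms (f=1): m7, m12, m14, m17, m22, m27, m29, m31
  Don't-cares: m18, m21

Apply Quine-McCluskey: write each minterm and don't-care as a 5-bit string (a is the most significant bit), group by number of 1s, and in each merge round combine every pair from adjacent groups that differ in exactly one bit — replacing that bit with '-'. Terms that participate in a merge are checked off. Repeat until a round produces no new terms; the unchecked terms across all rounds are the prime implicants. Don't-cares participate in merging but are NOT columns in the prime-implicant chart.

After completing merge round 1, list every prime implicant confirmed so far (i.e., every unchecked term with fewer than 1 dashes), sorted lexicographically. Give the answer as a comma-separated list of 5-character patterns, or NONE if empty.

size-2^0 implicants → 00111  01100(✓)  01110(✓)  10001(✓)  10010(✓)  10101(✓)  10110(✓)  11011(✓)  11101(✓)  11111(✓)
size-2^1 implicants → 011-0  1-101  10-01  10-10  11-11  111-1
Unchecked terms (primes): 00111, 011-0, 1-101, 10-01, 10-10, 11-11, 111-1

00111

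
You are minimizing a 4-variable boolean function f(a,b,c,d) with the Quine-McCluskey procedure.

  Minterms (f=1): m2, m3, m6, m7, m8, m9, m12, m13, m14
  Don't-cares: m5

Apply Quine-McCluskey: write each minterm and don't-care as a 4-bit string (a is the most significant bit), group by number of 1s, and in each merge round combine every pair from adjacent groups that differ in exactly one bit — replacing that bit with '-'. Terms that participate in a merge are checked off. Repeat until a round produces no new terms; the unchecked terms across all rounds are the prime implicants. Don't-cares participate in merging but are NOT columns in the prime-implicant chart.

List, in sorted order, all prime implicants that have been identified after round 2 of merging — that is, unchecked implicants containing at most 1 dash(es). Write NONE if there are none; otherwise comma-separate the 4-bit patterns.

-101, -110, 01-1, 11-0

Round 0: 0010✓ 0011✓ 0101✓ 0110✓ 0111✓ 1000✓ 1001✓ 1100✓ 1101✓ 1110✓
Round 1: -101 -110 0-10✓ 0-11✓ 001-✓ 01-1 011-✓ 1-00✓ 1-01✓ 100-✓ 11-0 110-✓
Round 2: 0-1- 1-0-
PIs = {-101, -110, 0-1-, 01-1, 1-0-, 11-0}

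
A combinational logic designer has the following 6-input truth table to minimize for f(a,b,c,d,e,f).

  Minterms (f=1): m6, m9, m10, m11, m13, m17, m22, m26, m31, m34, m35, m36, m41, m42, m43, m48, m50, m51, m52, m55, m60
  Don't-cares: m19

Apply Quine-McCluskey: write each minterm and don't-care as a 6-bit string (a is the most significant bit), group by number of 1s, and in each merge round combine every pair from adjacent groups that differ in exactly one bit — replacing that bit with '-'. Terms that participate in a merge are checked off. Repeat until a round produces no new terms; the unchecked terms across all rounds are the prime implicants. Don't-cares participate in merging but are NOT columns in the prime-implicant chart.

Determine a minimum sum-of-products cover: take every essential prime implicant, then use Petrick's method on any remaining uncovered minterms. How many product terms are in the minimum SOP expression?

11

Round 0: 000110✓ 001001✓ 001010✓ 001011✓ 001101✓ 010001✓ 010011✓ 010110✓ 011010✓ 011111 100010✓ 100011✓ 100100✓ 101001✓ 101010✓ 101011✓ 110000✓ 110010✓ 110011✓ 110100✓ 110111✓ 111100✓
Round 1: -01001✓ -01010✓ -01011✓ -10011 0-0110 0-1010 001-01 0010-1✓ 00101-✓ 0100-1 1-0010✓ 1-0011✓ 1-0100 10-010✓ 10-011✓ 10001-✓ 1010-1✓ 10101-✓ 11-100 110-00 110-11 1100-0 11001-✓
Round 2: -010-1 -0101- 1-001- 10-01-
PIs = {-010-1, -0101-, -10011, 0-0110, 0-1010, 001-01, 0100-1, 011111, 1-001-, 1-0100, 10-01-, 11-100, 110-00, 110-11, 1100-0}
Coverage chart:
  m6: 0-0110 ←essential
  m9: -010-1,001-01
  m10: -0101-,0-1010
  m11: -010-1,-0101-
  m13: 001-01 ←essential
  m17: 0100-1 ←essential
  m22: 0-0110 ←essential
  m26: 0-1010 ←essential
  m31: 011111 ←essential
  m34: 1-001-,10-01-
  m35: 1-001-,10-01-
  m36: 1-0100 ←essential
  m41: -010-1 ←essential
  m42: -0101-,10-01-
  m43: -010-1,-0101-,10-01-
  m48: 110-00,1100-0
  m50: 1-001-,1100-0
  m51: -10011,1-001-,110-11
  m52: 1-0100,11-100,110-00
  m55: 110-11 ←essential
  m60: 11-100 ←essential
Essential: -010-1, 0-0110, 0-1010, 001-01, 0100-1, 011111, 1-0100, 11-100, 110-11
Petrick residual → 10-01-, 1100-0
Min cover (11 terms): b'cd'f + a'c'def' + a'cd'ef' + a'b'ce'f + a'bc'd'f + a'bcdef + ac'de'f' + ab'd'e + abde'f' + abc'ef + abc'd'f'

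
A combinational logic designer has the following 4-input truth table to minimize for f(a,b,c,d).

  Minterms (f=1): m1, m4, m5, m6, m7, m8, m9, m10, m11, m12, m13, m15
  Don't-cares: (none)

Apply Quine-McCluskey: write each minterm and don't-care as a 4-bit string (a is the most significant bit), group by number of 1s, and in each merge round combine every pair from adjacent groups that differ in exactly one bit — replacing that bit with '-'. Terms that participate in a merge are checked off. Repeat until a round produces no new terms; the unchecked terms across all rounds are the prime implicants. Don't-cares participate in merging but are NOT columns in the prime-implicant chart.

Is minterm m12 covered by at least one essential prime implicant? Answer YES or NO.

size-2^0 implicants → 0001(✓)  0100(✓)  0101(✓)  0110(✓)  0111(✓)  1000(✓)  1001(✓)  1010(✓)  1011(✓)  1100(✓)  1101(✓)  1111(✓)
size-2^1 implicants → -001(✓)  -100(✓)  -101(✓)  -111(✓)  0-01(✓)  01-0(✓)  01-1(✓)  010-(✓)  011-(✓)  1-00(✓)  1-01(✓)  1-11(✓)  10-0(✓)  10-1(✓)  100-(✓)  101-(✓)  11-1(✓)  110-(✓)
size-2^2 implicants → --01  -1-1  -10-  01--  1--1  1-0-  10--
Unchecked terms (primes): --01, -1-1, -10-, 01--, 1--1, 1-0-, 10--
Minterm coverage:
  m1 ⊆ --01 [E]
  m4 ⊆ -10-,01--
  m5 ⊆ --01,-1-1,-10-,01--
  m6 ⊆ 01-- [E]
  m7 ⊆ -1-1,01--
  m8 ⊆ 1-0-,10--
  m9 ⊆ --01,1--1,1-0-,10--
  m10 ⊆ 10-- [E]
  m11 ⊆ 1--1,10--
  m12 ⊆ -10-,1-0-
  m13 ⊆ --01,-1-1,-10-,1--1,1-0-
  m15 ⊆ -1-1,1--1
E = {--01, 01--, 10--}

NO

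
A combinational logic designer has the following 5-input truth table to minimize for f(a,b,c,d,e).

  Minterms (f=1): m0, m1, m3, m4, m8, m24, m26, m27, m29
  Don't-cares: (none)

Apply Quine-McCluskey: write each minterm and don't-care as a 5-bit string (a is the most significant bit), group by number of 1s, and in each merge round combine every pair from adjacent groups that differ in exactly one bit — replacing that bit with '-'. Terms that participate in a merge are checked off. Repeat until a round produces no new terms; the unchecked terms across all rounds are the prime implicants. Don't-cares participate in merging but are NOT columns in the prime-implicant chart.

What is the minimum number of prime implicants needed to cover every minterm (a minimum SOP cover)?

Round 0: 00000✓ 00001✓ 00011✓ 00100✓ 01000✓ 11000✓ 11010✓ 11011✓ 11101
Round 1: -1000 0-000 00-00 000-1 0000- 110-0 1101-
PIs = {-1000, 0-000, 00-00, 000-1, 0000-, 110-0, 1101-, 11101}
Coverage chart:
  m0: 0-000,00-00,0000-
  m1: 000-1,0000-
  m3: 000-1 ←essential
  m4: 00-00 ←essential
  m8: -1000,0-000
  m24: -1000,110-0
  m26: 110-0,1101-
  m27: 1101- ←essential
  m29: 11101 ←essential
Essential: 00-00, 000-1, 1101-, 11101
Petrick residual → -1000
Min cover (5 terms): bc'd'e' + a'b'd'e' + a'b'c'e + abc'd + abcd'e

5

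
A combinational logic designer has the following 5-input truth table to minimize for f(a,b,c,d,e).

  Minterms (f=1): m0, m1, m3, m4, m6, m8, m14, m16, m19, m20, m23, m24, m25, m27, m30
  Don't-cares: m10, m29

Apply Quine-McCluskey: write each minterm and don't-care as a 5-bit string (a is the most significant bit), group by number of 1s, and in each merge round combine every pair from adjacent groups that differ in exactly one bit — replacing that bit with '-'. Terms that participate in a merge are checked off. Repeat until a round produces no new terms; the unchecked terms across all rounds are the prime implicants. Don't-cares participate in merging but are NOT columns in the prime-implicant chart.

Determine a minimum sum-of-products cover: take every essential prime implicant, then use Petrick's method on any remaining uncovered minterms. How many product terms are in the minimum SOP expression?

[col 0] 00000*, 00001*, 00011*, 00100*, 00110*, 01000*, 01010*, 01110*, 10000*, 10011*, 10100*, 10111*, 11000*, 11001*, 11011*, 11101*, 11110*
[col 1] -0000*, -0011, -0100*, -1000*, -1110, 0-000*, 0-110, 00-00*, 000-1, 0000-, 001-0, 01-10, 010-0, 1-000*, 1-011, 10-00*, 10-11, 11-01, 110-1, 1100-
[col 2] --000, -0-00
Prime implicants: --000, -0-00, -0011, -1110, 0-110, 000-1, 0000-, 001-0, 01-10, 010-0, 1-011, 10-11, 11-01, 110-1, 1100-
PI chart (minterm → PIs covering it):
  0 | --000,-0-00,0000-
  1 | 000-1,0000-
  3 | -0011,000-1
  4 | -0-00,001-0
  6 | 0-110,001-0
  8 | --000,010-0
  14 | -1110,0-110,01-10
  16 | --000,-0-00
  19 | -0011,1-011,10-11
  20 | -0-00  (sole → essential)
  23 | 10-11  (sole → essential)
  24 | --000,1100-
  25 | 11-01,110-1,1100-
  27 | 1-011,110-1
  30 | -1110  (sole → essential)
Essential prime implicants: -0-00, -1110, 10-11
Petrick residual → --000, 0-110, 000-1, 110-1
Minimum SOP uses 7 PIs: c'd'e' + b'd'e' + bcde' + a'cde' + a'b'c'e + ab'de + abc'e

7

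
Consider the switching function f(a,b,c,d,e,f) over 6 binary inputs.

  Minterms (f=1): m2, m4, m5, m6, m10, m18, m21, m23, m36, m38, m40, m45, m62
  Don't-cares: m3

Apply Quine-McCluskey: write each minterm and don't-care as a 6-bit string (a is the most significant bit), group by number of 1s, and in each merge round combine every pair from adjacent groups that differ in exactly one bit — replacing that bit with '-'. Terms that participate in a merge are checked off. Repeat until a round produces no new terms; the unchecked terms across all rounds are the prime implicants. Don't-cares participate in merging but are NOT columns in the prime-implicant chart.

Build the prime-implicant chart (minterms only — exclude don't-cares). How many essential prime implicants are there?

7

size-2^0 implicants → 000010(✓)  000011(✓)  000100(✓)  000101(✓)  000110(✓)  001010(✓)  010010(✓)  010101(✓)  010111(✓)  100100(✓)  100110(✓)  101000  101101  111110
size-2^1 implicants → -00100(✓)  -00110(✓)  0-0010  0-0101  00-010  000-10  00001-  0001-0(✓)  00010-  0101-1  1001-0(✓)
size-2^2 implicants → -001-0
Unchecked terms (primes): -001-0, 0-0010, 0-0101, 00-010, 000-10, 00001-, 00010-, 0101-1, 101000, 101101, 111110
Minterm coverage:
  m2 ⊆ 0-0010,00-010,000-10,00001-
  m4 ⊆ -001-0,00010-
  m5 ⊆ 0-0101,00010-
  m6 ⊆ -001-0,000-10
  m10 ⊆ 00-010 [E]
  m18 ⊆ 0-0010 [E]
  m21 ⊆ 0-0101,0101-1
  m23 ⊆ 0101-1 [E]
  m36 ⊆ -001-0 [E]
  m38 ⊆ -001-0 [E]
  m40 ⊆ 101000 [E]
  m45 ⊆ 101101 [E]
  m62 ⊆ 111110 [E]
E = {-001-0, 0-0010, 00-010, 0101-1, 101000, 101101, 111110}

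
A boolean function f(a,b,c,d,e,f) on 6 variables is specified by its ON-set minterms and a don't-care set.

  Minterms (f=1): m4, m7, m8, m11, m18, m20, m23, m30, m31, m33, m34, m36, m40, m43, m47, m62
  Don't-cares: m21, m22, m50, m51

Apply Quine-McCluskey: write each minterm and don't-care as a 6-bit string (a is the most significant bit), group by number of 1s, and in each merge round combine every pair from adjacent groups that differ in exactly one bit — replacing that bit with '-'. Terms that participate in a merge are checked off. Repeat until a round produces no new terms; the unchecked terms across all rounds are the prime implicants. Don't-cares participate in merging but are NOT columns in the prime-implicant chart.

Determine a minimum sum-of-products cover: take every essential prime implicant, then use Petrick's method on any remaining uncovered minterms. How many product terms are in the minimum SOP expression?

11

[col 0] 000100*, 000111*, 001000*, 001011*, 010010*, 010100*, 010101*, 010110*, 010111*, 011110*, 011111*, 100001, 100010*, 100100*, 101000*, 101011*, 101111*, 110010*, 110011*, 111110*
[col 1] -00100, -01000, -01011, -10010, -11110, 0-0100, 0-0111, 01-110*, 01-111*, 010-10, 0101-0*, 0101-1*, 01010-*, 01011-*, 01111-*, 1-0010, 101-11, 11001-
[col 2] 01-11-, 0101--
Prime implicants: -00100, -01000, -01011, -10010, -11110, 0-0100, 0-0111, 01-11-, 010-10, 0101--, 1-0010, 100001, 101-11, 11001-
PI chart (minterm → PIs covering it):
  4 | -00100,0-0100
  7 | 0-0111  (sole → essential)
  8 | -01000  (sole → essential)
  11 | -01011  (sole → essential)
  18 | -10010,010-10
  20 | 0-0100,0101--
  23 | 0-0111,01-11-,0101--
  30 | -11110,01-11-
  31 | 01-11-  (sole → essential)
  33 | 100001  (sole → essential)
  34 | 1-0010  (sole → essential)
  36 | -00100  (sole → essential)
  40 | -01000  (sole → essential)
  43 | -01011,101-11
  47 | 101-11  (sole → essential)
  62 | -11110  (sole → essential)
Essential prime implicants: -00100, -01000, -01011, -11110, 0-0111, 01-11-, 1-0010, 100001, 101-11
Petrick residual → -10010, 0-0100
Minimum SOP uses 11 PIs: b'c'de'f' + b'cd'e'f' + b'cd'ef + bc'd'ef' + bcdef' + a'c'de'f' + a'c'def + a'bde + ac'd'ef' + ab'c'd'e'f + ab'cef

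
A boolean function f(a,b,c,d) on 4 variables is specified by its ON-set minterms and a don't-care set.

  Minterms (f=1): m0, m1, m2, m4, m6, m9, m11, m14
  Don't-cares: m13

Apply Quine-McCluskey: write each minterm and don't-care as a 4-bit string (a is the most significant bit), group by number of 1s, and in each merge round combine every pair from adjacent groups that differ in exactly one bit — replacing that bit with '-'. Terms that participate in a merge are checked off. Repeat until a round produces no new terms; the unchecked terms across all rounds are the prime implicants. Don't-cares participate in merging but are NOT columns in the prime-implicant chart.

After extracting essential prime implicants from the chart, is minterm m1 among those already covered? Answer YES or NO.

NO

Round 0: 0000✓ 0001✓ 0010✓ 0100✓ 0110✓ 1001✓ 1011✓ 1101✓ 1110✓
Round 1: -001 -110 0-00✓ 0-10✓ 00-0✓ 000- 01-0✓ 1-01 10-1
Round 2: 0--0
PIs = {-001, -110, 0--0, 000-, 1-01, 10-1}
Coverage chart:
  m0: 0--0,000-
  m1: -001,000-
  m2: 0--0 ←essential
  m4: 0--0 ←essential
  m6: -110,0--0
  m9: -001,1-01,10-1
  m11: 10-1 ←essential
  m14: -110 ←essential
Essential: -110, 0--0, 10-1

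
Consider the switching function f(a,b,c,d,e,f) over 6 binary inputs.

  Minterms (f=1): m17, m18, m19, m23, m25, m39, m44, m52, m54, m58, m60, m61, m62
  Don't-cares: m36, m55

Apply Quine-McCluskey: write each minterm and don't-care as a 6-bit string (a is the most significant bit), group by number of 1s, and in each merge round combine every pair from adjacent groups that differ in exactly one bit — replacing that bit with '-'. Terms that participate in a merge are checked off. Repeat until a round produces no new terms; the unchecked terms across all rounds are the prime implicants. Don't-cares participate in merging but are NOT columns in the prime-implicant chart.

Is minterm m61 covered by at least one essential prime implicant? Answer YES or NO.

YES

Round 0: 010001✓ 010010✓ 010011✓ 010111✓ 011001✓ 100100✓ 100111✓ 101100✓ 110100✓ 110110✓ 110111✓ 111010✓ 111100✓ 111101✓ 111110✓
Round 1: -10111 01-001 010-11 0100-1 01001- 1-0100✓ 1-0111 1-1100✓ 10-100✓ 11-100✓ 11-110✓ 1101-0✓ 11011- 111-10 1111-0✓ 11110-
Round 2: 1--100 11-1-0
PIs = {-10111, 01-001, 010-11, 0100-1, 01001-, 1--100, 1-0111, 11-1-0, 11011-, 111-10, 11110-}
Coverage chart:
  m17: 01-001,0100-1
  m18: 01001- ←essential
  m19: 010-11,0100-1,01001-
  m23: -10111,010-11
  m25: 01-001 ←essential
  m39: 1-0111 ←essential
  m44: 1--100 ←essential
  m52: 1--100,11-1-0
  m54: 11-1-0,11011-
  m58: 111-10 ←essential
  m60: 1--100,11-1-0,11110-
  m61: 11110- ←essential
  m62: 11-1-0,111-10
Essential: 01-001, 01001-, 1--100, 1-0111, 111-10, 11110-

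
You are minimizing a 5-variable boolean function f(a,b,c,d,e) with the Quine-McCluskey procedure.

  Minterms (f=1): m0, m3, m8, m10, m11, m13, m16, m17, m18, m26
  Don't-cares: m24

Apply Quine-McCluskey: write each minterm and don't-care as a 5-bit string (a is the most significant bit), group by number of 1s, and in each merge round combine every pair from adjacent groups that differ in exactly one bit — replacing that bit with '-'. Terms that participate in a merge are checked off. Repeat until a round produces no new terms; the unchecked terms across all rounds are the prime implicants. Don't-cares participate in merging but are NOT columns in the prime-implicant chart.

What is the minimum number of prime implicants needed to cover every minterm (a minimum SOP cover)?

6

Round 0: 00000✓ 00011✓ 01000✓ 01010✓ 01011✓ 01101 10000✓ 10001✓ 10010✓ 11000✓ 11010✓
Round 1: -0000✓ -1000✓ -1010✓ 0-000✓ 0-011 010-0✓ 0101- 1-000✓ 1-010✓ 100-0✓ 1000- 110-0✓
Round 2: --000 -10-0 1-0-0
PIs = {--000, -10-0, 0-011, 0101-, 01101, 1-0-0, 1000-}
Coverage chart:
  m0: --000 ←essential
  m3: 0-011 ←essential
  m8: --000,-10-0
  m10: -10-0,0101-
  m11: 0-011,0101-
  m13: 01101 ←essential
  m16: --000,1-0-0,1000-
  m17: 1000- ←essential
  m18: 1-0-0 ←essential
  m26: -10-0,1-0-0
Essential: --000, 0-011, 01101, 1-0-0, 1000-
Petrick residual → -10-0
Min cover (6 terms): c'd'e' + bc'e' + a'c'de + a'bcd'e + ac'e' + ab'c'd'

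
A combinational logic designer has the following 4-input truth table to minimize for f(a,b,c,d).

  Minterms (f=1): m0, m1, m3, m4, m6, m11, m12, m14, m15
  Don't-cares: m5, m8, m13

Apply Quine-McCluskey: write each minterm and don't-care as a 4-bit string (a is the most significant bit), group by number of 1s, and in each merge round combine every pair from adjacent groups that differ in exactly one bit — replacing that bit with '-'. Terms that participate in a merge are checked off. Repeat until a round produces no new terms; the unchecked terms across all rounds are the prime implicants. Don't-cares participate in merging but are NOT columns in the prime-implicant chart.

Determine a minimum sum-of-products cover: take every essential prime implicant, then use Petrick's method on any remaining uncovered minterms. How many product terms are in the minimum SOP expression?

[col 0] 0000*, 0001*, 0011*, 0100*, 0101*, 0110*, 1000*, 1011*, 1100*, 1101*, 1110*, 1111*
[col 1] -000*, -011, -100*, -101*, -110*, 0-00*, 0-01*, 00-1, 000-*, 01-0*, 010-*, 1-00*, 1-11, 11-0*, 11-1*, 110-*, 111-*
[col 2] --00, -1-0, -10-, 0-0-, 11--
Prime implicants: --00, -011, -1-0, -10-, 0-0-, 00-1, 1-11, 11--
PI chart (minterm → PIs covering it):
  0 | --00,0-0-
  1 | 0-0-,00-1
  3 | -011,00-1
  4 | --00,-1-0,-10-,0-0-
  6 | -1-0  (sole → essential)
  11 | -011,1-11
  12 | --00,-1-0,-10-,11--
  14 | -1-0,11--
  15 | 1-11,11--
Essential prime implicants: -1-0
Petrick residual → --00, 00-1, 1-11
Minimum SOP uses 4 PIs: c'd' + bd' + a'b'd + acd

4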